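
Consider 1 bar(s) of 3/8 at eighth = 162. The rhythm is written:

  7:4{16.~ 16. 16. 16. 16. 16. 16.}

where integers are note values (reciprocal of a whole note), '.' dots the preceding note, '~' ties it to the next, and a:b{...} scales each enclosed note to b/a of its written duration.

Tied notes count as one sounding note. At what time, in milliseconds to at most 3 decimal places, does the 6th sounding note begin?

note 6 onset = 18/7b = 952.381ms

1. 0.0ms @ 0 + 317.46ms (6/7)
2. 317.46ms @ 6/7 + 158.73ms (3/7)
3. 476.19ms @ 9/7 + 158.73ms (3/7)
4. 634.921ms @ 12/7 + 158.73ms (3/7)
5. 793.651ms @ 15/7 + 158.73ms (3/7)
6. 952.381ms @ 18/7 + 158.73ms (3/7)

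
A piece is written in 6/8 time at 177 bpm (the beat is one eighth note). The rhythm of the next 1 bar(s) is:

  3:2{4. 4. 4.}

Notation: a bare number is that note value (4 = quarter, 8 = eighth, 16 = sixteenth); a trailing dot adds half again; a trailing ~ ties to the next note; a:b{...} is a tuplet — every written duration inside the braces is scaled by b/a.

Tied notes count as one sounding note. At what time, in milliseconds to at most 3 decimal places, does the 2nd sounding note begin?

1. 0.0ms @ 0 + 677.966ms (2)
2. 677.966ms @ 2 + 677.966ms (2)
3. 1355.932ms @ 4 + 677.966ms (2)

note 2 onset = 2b = 677.966ms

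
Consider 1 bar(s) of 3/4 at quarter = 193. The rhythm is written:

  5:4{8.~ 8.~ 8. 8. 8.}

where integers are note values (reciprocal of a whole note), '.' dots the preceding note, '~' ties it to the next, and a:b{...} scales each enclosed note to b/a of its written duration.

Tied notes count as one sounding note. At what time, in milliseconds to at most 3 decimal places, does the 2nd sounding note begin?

note 2 onset = 9/5b = 559.585ms

1. 0.0ms @ 0 + 559.585ms (9/5)
2. 559.585ms @ 9/5 + 186.528ms (3/5)
3. 746.114ms @ 12/5 + 186.528ms (3/5)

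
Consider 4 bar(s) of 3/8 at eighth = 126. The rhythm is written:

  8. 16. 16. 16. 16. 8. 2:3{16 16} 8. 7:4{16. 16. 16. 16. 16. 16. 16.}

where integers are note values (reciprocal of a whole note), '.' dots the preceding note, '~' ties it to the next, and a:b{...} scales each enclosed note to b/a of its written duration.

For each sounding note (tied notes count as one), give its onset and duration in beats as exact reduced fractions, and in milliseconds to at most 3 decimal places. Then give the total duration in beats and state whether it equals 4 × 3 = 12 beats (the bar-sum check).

1) 0.0ms=0b +714.286ms=3/2b
2) 714.286ms=3/2b +357.143ms=3/4b
3) 1071.429ms=9/4b +357.143ms=3/4b
4) 1428.571ms=3b +357.143ms=3/4b
5) 1785.714ms=15/4b +357.143ms=3/4b
6) 2142.857ms=9/2b +714.286ms=3/2b
7) 2857.143ms=6b +357.143ms=3/4b
8) 3214.286ms=27/4b +357.143ms=3/4b
9) 3571.429ms=15/2b +714.286ms=3/2b
10) 4285.714ms=9b +204.082ms=3/7b
11) 4489.796ms=66/7b +204.082ms=3/7b
12) 4693.878ms=69/7b +204.082ms=3/7b
13) 4897.959ms=72/7b +204.082ms=3/7b
14) 5102.041ms=75/7b +204.082ms=3/7b
15) 5306.122ms=78/7b +204.082ms=3/7b
16) 5510.204ms=81/7b +204.082ms=3/7b
Σ=12b of 12 (126bpm 3/8) — PASS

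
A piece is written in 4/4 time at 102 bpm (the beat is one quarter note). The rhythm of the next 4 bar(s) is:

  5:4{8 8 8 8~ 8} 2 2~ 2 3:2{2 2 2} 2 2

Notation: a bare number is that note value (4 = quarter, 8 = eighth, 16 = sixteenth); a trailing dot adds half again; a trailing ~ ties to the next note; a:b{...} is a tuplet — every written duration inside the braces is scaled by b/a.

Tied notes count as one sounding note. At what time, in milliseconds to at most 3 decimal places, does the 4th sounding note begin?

note 4 onset = 6/5b = 705.882ms

1. 0.0ms @ 0 + 235.294ms (2/5)
2. 235.294ms @ 2/5 + 235.294ms (2/5)
3. 470.588ms @ 4/5 + 235.294ms (2/5)
4. 705.882ms @ 6/5 + 470.588ms (4/5)
5. 1176.471ms @ 2 + 1176.471ms (2)
6. 2352.941ms @ 4 + 2352.941ms (4)
7. 4705.882ms @ 8 + 784.314ms (4/3)
8. 5490.196ms @ 28/3 + 784.314ms (4/3)
9. 6274.51ms @ 32/3 + 784.314ms (4/3)
10. 7058.824ms @ 12 + 1176.471ms (2)
11. 8235.294ms @ 14 + 1176.471ms (2)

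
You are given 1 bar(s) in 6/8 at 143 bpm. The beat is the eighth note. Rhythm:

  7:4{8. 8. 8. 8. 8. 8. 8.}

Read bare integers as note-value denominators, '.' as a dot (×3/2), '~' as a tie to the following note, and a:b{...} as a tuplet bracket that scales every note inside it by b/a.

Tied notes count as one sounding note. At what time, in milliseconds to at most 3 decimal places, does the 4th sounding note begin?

note 4 onset = 18/7b = 1078.921ms

1. 0.0ms @ 0 + 359.64ms (6/7)
2. 359.64ms @ 6/7 + 359.64ms (6/7)
3. 719.281ms @ 12/7 + 359.64ms (6/7)
4. 1078.921ms @ 18/7 + 359.64ms (6/7)
5. 1438.561ms @ 24/7 + 359.64ms (6/7)
6. 1798.202ms @ 30/7 + 359.64ms (6/7)
7. 2157.842ms @ 36/7 + 359.64ms (6/7)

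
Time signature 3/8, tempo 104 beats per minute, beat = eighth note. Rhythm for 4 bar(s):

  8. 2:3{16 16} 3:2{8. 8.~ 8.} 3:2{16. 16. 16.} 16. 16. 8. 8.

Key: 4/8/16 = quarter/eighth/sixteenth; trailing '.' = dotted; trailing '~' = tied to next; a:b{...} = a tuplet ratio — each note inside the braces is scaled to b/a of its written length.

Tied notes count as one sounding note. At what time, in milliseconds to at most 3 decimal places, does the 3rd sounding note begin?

1. 0.0ms @ 0 + 865.385ms (3/2)
2. 865.385ms @ 3/2 + 432.692ms (3/4)
3. 1298.077ms @ 9/4 + 432.692ms (3/4)
4. 1730.769ms @ 3 + 576.923ms (1)
5. 2307.692ms @ 4 + 1153.846ms (2)
6. 3461.538ms @ 6 + 288.462ms (1/2)
7. 3750.0ms @ 13/2 + 288.462ms (1/2)
8. 4038.462ms @ 7 + 288.462ms (1/2)
9. 4326.923ms @ 15/2 + 432.692ms (3/4)
10. 4759.615ms @ 33/4 + 432.692ms (3/4)
11. 5192.308ms @ 9 + 865.385ms (3/2)
12. 6057.692ms @ 21/2 + 865.385ms (3/2)

note 3 onset = 9/4b = 1298.077ms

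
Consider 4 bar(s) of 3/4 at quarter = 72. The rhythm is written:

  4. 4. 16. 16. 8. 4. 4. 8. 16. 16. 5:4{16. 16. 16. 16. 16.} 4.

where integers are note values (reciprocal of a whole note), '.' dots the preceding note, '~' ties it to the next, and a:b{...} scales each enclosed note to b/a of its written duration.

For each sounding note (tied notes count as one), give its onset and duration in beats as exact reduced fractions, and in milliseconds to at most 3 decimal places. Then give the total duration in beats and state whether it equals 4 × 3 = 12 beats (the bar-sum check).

1) 0.0ms=0b +1250.0ms=3/2b
2) 1250.0ms=3/2b +1250.0ms=3/2b
3) 2500.0ms=3b +312.5ms=3/8b
4) 2812.5ms=27/8b +312.5ms=3/8b
5) 3125.0ms=15/4b +625.0ms=3/4b
6) 3750.0ms=9/2b +1250.0ms=3/2b
7) 5000.0ms=6b +1250.0ms=3/2b
8) 6250.0ms=15/2b +625.0ms=3/4b
9) 6875.0ms=33/4b +312.5ms=3/8b
10) 7187.5ms=69/8b +312.5ms=3/8b
11) 7500.0ms=9b +250.0ms=3/10b
12) 7750.0ms=93/10b +250.0ms=3/10b
13) 8000.0ms=48/5b +250.0ms=3/10b
14) 8250.0ms=99/10b +250.0ms=3/10b
15) 8500.0ms=51/5b +250.0ms=3/10b
16) 8750.0ms=21/2b +1250.0ms=3/2b
Σ=12b of 12 (72bpm 3/4) — PASS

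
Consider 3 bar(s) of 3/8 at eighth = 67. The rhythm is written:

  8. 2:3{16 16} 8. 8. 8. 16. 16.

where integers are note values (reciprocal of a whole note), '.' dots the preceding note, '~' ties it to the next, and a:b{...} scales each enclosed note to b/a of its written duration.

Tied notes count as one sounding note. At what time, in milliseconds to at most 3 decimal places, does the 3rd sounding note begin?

note 3 onset = 9/4b = 2014.925ms

1. 0.0ms @ 0 + 1343.284ms (3/2)
2. 1343.284ms @ 3/2 + 671.642ms (3/4)
3. 2014.925ms @ 9/4 + 671.642ms (3/4)
4. 2686.567ms @ 3 + 1343.284ms (3/2)
5. 4029.851ms @ 9/2 + 1343.284ms (3/2)
6. 5373.134ms @ 6 + 1343.284ms (3/2)
7. 6716.418ms @ 15/2 + 671.642ms (3/4)
8. 7388.06ms @ 33/4 + 671.642ms (3/4)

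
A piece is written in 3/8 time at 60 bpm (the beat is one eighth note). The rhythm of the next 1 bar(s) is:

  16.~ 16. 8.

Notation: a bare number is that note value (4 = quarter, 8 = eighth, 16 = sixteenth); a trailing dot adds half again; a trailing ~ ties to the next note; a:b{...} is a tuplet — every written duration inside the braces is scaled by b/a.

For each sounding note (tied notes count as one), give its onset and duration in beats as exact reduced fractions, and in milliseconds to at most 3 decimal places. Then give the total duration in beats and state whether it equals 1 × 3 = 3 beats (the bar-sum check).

1) 0.0ms=0b +1500.0ms=3/2b
2) 1500.0ms=3/2b +1500.0ms=3/2b
Σ=3b of 3 (60bpm 3/8) — PASS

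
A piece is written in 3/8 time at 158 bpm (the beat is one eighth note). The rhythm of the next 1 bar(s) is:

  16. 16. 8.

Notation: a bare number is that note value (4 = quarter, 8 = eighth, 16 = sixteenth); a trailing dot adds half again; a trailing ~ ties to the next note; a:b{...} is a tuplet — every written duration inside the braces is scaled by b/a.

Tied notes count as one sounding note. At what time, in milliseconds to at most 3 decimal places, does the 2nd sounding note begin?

1. 0.0ms @ 0 + 284.81ms (3/4)
2. 284.81ms @ 3/4 + 284.81ms (3/4)
3. 569.62ms @ 3/2 + 569.62ms (3/2)

note 2 onset = 3/4b = 284.81ms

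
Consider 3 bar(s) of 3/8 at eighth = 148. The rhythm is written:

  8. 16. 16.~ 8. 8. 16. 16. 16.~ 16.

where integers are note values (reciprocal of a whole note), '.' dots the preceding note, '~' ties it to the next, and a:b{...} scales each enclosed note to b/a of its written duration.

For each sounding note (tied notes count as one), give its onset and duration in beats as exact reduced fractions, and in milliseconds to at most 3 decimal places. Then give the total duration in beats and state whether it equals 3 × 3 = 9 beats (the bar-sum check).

1) 0.0ms=0b +608.108ms=3/2b
2) 608.108ms=3/2b +304.054ms=3/4b
3) 912.162ms=9/4b +912.162ms=9/4b
4) 1824.324ms=9/2b +608.108ms=3/2b
5) 2432.432ms=6b +304.054ms=3/4b
6) 2736.486ms=27/4b +304.054ms=3/4b
7) 3040.541ms=15/2b +608.108ms=3/2b
Σ=9b of 9 (148bpm 3/8) — PASS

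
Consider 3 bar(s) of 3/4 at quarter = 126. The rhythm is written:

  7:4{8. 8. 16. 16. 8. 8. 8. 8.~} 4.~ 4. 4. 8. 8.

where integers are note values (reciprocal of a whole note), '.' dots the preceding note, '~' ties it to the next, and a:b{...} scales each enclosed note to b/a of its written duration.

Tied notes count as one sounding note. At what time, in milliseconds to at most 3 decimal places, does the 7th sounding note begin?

1. 0.0ms @ 0 + 204.082ms (3/7)
2. 204.082ms @ 3/7 + 204.082ms (3/7)
3. 408.163ms @ 6/7 + 102.041ms (3/14)
4. 510.204ms @ 15/14 + 102.041ms (3/14)
5. 612.245ms @ 9/7 + 204.082ms (3/7)
6. 816.327ms @ 12/7 + 204.082ms (3/7)
7. 1020.408ms @ 15/7 + 204.082ms (3/7)
8. 1224.49ms @ 18/7 + 1632.653ms (24/7)
9. 2857.143ms @ 6 + 714.286ms (3/2)
10. 3571.429ms @ 15/2 + 357.143ms (3/4)
11. 3928.571ms @ 33/4 + 357.143ms (3/4)

note 7 onset = 15/7b = 1020.408ms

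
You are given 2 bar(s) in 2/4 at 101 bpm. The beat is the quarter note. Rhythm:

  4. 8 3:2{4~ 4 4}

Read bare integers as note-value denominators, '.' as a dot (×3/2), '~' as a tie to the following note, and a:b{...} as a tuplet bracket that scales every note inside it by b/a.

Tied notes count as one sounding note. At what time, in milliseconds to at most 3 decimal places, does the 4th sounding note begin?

note 4 onset = 10/3b = 1980.198ms

1. 0.0ms @ 0 + 891.089ms (3/2)
2. 891.089ms @ 3/2 + 297.03ms (1/2)
3. 1188.119ms @ 2 + 792.079ms (4/3)
4. 1980.198ms @ 10/3 + 396.04ms (2/3)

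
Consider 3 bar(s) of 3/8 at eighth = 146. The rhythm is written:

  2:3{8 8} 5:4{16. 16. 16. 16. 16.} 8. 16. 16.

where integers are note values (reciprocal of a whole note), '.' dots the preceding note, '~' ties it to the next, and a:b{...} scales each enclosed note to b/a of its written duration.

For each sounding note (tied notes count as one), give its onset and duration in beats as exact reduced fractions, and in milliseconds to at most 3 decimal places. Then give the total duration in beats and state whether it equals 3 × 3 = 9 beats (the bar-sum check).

1) 0.0ms=0b +616.438ms=3/2b
2) 616.438ms=3/2b +616.438ms=3/2b
3) 1232.877ms=3b +246.575ms=3/5b
4) 1479.452ms=18/5b +246.575ms=3/5b
5) 1726.027ms=21/5b +246.575ms=3/5b
6) 1972.603ms=24/5b +246.575ms=3/5b
7) 2219.178ms=27/5b +246.575ms=3/5b
8) 2465.753ms=6b +616.438ms=3/2b
9) 3082.192ms=15/2b +308.219ms=3/4b
10) 3390.411ms=33/4b +308.219ms=3/4b
Σ=9b of 9 (146bpm 3/8) — PASS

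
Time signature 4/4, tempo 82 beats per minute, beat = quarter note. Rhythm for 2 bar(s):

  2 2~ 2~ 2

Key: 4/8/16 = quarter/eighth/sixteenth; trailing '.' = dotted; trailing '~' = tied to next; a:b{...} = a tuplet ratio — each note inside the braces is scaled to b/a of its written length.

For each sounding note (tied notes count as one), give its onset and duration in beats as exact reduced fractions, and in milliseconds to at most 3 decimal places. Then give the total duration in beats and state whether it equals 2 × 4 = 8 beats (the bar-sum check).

1) 0.0ms=0b +1463.415ms=2b
2) 1463.415ms=2b +4390.244ms=6b
Σ=8b of 8 (82bpm 4/4) — PASS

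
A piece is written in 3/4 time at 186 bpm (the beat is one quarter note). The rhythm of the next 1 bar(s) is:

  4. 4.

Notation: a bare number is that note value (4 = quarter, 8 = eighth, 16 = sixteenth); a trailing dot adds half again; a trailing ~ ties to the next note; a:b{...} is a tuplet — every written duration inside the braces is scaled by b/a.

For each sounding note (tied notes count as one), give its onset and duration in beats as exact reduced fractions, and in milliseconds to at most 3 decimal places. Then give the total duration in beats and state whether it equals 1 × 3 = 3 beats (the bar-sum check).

1) 0.0ms=0b +483.871ms=3/2b
2) 483.871ms=3/2b +483.871ms=3/2b
Σ=3b of 3 (186bpm 3/4) — PASS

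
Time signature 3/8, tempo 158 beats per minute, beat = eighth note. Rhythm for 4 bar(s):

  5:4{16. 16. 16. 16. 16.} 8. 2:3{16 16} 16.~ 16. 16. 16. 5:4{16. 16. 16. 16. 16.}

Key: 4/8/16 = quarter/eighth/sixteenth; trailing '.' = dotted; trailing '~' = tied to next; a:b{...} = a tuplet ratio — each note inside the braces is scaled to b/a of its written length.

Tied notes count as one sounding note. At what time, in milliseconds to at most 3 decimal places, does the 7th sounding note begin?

1. 0.0ms @ 0 + 227.848ms (3/5)
2. 227.848ms @ 3/5 + 227.848ms (3/5)
3. 455.696ms @ 6/5 + 227.848ms (3/5)
4. 683.544ms @ 9/5 + 227.848ms (3/5)
5. 911.392ms @ 12/5 + 227.848ms (3/5)
6. 1139.241ms @ 3 + 569.62ms (3/2)
7. 1708.861ms @ 9/2 + 284.81ms (3/4)
8. 1993.671ms @ 21/4 + 284.81ms (3/4)
9. 2278.481ms @ 6 + 569.62ms (3/2)
10. 2848.101ms @ 15/2 + 284.81ms (3/4)
11. 3132.911ms @ 33/4 + 284.81ms (3/4)
12. 3417.722ms @ 9 + 227.848ms (3/5)
13. 3645.57ms @ 48/5 + 227.848ms (3/5)
14. 3873.418ms @ 51/5 + 227.848ms (3/5)
15. 4101.266ms @ 54/5 + 227.848ms (3/5)
16. 4329.114ms @ 57/5 + 227.848ms (3/5)

note 7 onset = 9/2b = 1708.861ms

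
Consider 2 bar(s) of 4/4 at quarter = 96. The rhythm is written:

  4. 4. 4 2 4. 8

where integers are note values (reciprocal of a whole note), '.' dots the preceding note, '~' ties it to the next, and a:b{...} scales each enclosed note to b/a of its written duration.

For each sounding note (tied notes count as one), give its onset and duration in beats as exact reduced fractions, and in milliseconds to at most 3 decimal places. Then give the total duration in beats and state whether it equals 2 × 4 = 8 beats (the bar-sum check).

1) 0.0ms=0b +937.5ms=3/2b
2) 937.5ms=3/2b +937.5ms=3/2b
3) 1875.0ms=3b +625.0ms=1b
4) 2500.0ms=4b +1250.0ms=2b
5) 3750.0ms=6b +937.5ms=3/2b
6) 4687.5ms=15/2b +312.5ms=1/2b
Σ=8b of 8 (96bpm 4/4) — PASS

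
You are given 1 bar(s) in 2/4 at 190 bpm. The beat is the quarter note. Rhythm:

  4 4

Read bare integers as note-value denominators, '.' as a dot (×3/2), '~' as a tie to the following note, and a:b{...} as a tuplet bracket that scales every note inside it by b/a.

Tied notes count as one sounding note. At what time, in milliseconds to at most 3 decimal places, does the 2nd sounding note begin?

1. 0.0ms @ 0 + 315.789ms (1)
2. 315.789ms @ 1 + 315.789ms (1)

note 2 onset = 1b = 315.789ms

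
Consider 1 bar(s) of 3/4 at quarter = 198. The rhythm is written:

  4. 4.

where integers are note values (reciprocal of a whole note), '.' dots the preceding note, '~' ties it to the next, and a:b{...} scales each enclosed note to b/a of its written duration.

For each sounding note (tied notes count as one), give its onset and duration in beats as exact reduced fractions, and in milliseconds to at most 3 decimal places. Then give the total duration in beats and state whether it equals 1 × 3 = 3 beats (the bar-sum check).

1) 0.0ms=0b +454.545ms=3/2b
2) 454.545ms=3/2b +454.545ms=3/2b
Σ=3b of 3 (198bpm 3/4) — PASS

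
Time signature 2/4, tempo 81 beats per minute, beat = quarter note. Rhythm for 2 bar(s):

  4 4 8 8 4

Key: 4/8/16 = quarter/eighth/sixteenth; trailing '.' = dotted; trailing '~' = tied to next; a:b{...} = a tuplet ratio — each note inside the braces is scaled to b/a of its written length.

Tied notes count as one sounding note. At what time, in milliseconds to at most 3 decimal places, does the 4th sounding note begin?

note 4 onset = 5/2b = 1851.852ms

1. 0.0ms @ 0 + 740.741ms (1)
2. 740.741ms @ 1 + 740.741ms (1)
3. 1481.481ms @ 2 + 370.37ms (1/2)
4. 1851.852ms @ 5/2 + 370.37ms (1/2)
5. 2222.222ms @ 3 + 740.741ms (1)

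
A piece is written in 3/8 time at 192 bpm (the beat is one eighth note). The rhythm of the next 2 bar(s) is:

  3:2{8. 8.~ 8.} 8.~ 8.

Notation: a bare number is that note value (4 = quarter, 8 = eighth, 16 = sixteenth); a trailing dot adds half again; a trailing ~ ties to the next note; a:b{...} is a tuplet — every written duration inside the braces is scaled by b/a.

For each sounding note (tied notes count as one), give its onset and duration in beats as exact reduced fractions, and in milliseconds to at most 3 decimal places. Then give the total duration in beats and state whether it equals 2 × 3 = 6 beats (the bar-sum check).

1) 0.0ms=0b +312.5ms=1b
2) 312.5ms=1b +625.0ms=2b
3) 937.5ms=3b +937.5ms=3b
Σ=6b of 6 (192bpm 3/8) — PASS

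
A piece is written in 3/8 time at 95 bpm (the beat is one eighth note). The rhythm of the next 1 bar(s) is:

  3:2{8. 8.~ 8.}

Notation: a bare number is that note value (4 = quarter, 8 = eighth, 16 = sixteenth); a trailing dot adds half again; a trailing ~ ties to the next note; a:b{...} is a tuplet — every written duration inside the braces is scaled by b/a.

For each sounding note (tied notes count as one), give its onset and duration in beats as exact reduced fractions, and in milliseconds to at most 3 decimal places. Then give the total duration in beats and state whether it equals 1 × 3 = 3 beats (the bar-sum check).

1) 0.0ms=0b +631.579ms=1b
2) 631.579ms=1b +1263.158ms=2b
Σ=3b of 3 (95bpm 3/8) — PASS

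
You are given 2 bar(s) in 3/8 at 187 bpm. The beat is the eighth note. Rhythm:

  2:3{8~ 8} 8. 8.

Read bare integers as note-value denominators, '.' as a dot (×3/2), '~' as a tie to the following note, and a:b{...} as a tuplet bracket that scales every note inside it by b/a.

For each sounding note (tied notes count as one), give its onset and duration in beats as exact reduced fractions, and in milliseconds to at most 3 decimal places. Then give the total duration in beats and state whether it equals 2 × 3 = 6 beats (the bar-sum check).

1) 0.0ms=0b +962.567ms=3b
2) 962.567ms=3b +481.283ms=3/2b
3) 1443.85ms=9/2b +481.283ms=3/2b
Σ=6b of 6 (187bpm 3/8) — PASS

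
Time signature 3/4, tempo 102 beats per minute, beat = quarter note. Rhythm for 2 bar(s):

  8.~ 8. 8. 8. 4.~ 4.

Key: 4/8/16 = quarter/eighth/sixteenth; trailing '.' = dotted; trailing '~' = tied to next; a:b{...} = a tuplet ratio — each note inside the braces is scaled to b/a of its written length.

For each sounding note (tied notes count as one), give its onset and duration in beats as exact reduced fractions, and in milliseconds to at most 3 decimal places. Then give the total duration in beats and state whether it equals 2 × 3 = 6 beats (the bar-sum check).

1) 0.0ms=0b +882.353ms=3/2b
2) 882.353ms=3/2b +441.176ms=3/4b
3) 1323.529ms=9/4b +441.176ms=3/4b
4) 1764.706ms=3b +1764.706ms=3b
Σ=6b of 6 (102bpm 3/4) — PASS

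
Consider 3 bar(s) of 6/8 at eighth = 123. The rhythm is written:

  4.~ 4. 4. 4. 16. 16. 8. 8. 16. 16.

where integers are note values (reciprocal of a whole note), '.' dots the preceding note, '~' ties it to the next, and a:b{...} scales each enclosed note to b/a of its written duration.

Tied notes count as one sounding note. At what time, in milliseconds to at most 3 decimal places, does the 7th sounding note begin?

note 7 onset = 15b = 7317.073ms

1. 0.0ms @ 0 + 2926.829ms (6)
2. 2926.829ms @ 6 + 1463.415ms (3)
3. 4390.244ms @ 9 + 1463.415ms (3)
4. 5853.659ms @ 12 + 365.854ms (3/4)
5. 6219.512ms @ 51/4 + 365.854ms (3/4)
6. 6585.366ms @ 27/2 + 731.707ms (3/2)
7. 7317.073ms @ 15 + 731.707ms (3/2)
8. 8048.78ms @ 33/2 + 365.854ms (3/4)
9. 8414.634ms @ 69/4 + 365.854ms (3/4)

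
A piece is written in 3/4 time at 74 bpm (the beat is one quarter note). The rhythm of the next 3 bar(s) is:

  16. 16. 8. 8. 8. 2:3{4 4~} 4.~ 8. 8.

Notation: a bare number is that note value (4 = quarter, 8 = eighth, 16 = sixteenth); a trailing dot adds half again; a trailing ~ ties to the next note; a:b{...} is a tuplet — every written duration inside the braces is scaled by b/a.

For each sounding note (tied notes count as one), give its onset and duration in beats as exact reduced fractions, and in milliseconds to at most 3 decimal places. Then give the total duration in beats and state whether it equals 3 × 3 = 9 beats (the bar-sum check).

1) 0.0ms=0b +304.054ms=3/8b
2) 304.054ms=3/8b +304.054ms=3/8b
3) 608.108ms=3/4b +608.108ms=3/4b
4) 1216.216ms=3/2b +608.108ms=3/4b
5) 1824.324ms=9/4b +608.108ms=3/4b
6) 2432.432ms=3b +1216.216ms=3/2b
7) 3648.649ms=9/2b +3040.541ms=15/4b
8) 6689.189ms=33/4b +608.108ms=3/4b
Σ=9b of 9 (74bpm 3/4) — PASS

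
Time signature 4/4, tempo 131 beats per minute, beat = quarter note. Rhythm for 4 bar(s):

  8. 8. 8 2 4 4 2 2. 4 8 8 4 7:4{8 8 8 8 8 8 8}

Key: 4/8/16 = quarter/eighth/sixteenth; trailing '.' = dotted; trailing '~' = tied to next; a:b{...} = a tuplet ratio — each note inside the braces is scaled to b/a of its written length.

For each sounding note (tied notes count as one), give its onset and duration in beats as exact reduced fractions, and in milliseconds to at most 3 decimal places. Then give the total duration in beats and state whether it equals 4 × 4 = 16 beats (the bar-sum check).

1) 0.0ms=0b +343.511ms=3/4b
2) 343.511ms=3/4b +343.511ms=3/4b
3) 687.023ms=3/2b +229.008ms=1/2b
4) 916.031ms=2b +916.031ms=2b
5) 1832.061ms=4b +458.015ms=1b
6) 2290.076ms=5b +458.015ms=1b
7) 2748.092ms=6b +916.031ms=2b
8) 3664.122ms=8b +1374.046ms=3b
9) 5038.168ms=11b +458.015ms=1b
10) 5496.183ms=12b +229.008ms=1/2b
11) 5725.191ms=25/2b +229.008ms=1/2b
12) 5954.198ms=13b +458.015ms=1b
13) 6412.214ms=14b +130.862ms=2/7b
14) 6543.075ms=100/7b +130.862ms=2/7b
15) 6673.937ms=102/7b +130.862ms=2/7b
16) 6804.798ms=104/7b +130.862ms=2/7b
17) 6935.66ms=106/7b +130.862ms=2/7b
18) 7066.521ms=108/7b +130.862ms=2/7b
19) 7197.383ms=110/7b +130.862ms=2/7b
Σ=16b of 16 (131bpm 4/4) — PASS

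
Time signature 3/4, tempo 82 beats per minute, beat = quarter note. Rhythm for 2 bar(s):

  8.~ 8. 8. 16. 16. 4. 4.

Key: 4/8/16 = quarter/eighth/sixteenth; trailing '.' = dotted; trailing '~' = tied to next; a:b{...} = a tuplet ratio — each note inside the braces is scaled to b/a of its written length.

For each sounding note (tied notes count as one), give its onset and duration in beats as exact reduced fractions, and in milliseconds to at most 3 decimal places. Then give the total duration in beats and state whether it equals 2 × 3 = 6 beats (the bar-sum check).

1) 0.0ms=0b +1097.561ms=3/2b
2) 1097.561ms=3/2b +548.78ms=3/4b
3) 1646.341ms=9/4b +274.39ms=3/8b
4) 1920.732ms=21/8b +274.39ms=3/8b
5) 2195.122ms=3b +1097.561ms=3/2b
6) 3292.683ms=9/2b +1097.561ms=3/2b
Σ=6b of 6 (82bpm 3/4) — PASS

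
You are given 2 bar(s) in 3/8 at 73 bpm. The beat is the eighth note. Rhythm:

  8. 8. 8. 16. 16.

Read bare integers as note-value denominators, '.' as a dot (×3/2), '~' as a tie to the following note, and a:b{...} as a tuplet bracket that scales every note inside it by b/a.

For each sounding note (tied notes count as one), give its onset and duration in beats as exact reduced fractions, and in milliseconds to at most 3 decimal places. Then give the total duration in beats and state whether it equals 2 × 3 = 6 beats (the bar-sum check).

1) 0.0ms=0b +1232.877ms=3/2b
2) 1232.877ms=3/2b +1232.877ms=3/2b
3) 2465.753ms=3b +1232.877ms=3/2b
4) 3698.63ms=9/2b +616.438ms=3/4b
5) 4315.068ms=21/4b +616.438ms=3/4b
Σ=6b of 6 (73bpm 3/8) — PASS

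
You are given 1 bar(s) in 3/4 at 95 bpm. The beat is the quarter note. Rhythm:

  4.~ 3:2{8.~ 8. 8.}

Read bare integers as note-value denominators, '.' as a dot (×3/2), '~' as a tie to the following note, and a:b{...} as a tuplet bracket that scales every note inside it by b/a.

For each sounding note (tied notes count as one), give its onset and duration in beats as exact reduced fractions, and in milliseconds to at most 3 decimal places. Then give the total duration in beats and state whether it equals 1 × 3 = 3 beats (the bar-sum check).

1) 0.0ms=0b +1578.947ms=5/2b
2) 1578.947ms=5/2b +315.789ms=1/2b
Σ=3b of 3 (95bpm 3/4) — PASS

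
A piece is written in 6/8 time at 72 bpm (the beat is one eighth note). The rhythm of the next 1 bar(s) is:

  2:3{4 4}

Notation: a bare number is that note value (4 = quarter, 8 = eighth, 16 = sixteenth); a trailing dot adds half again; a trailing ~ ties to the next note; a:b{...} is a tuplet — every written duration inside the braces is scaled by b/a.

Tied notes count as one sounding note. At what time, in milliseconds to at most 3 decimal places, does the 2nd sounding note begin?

1. 0.0ms @ 0 + 2500.0ms (3)
2. 2500.0ms @ 3 + 2500.0ms (3)

note 2 onset = 3b = 2500.0ms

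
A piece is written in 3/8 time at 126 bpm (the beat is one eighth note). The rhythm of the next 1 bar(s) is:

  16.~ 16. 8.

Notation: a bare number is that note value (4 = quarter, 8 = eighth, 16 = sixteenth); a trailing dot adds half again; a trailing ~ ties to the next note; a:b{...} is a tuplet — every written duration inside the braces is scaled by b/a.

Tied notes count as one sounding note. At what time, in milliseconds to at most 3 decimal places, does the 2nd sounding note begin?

1. 0.0ms @ 0 + 714.286ms (3/2)
2. 714.286ms @ 3/2 + 714.286ms (3/2)

note 2 onset = 3/2b = 714.286ms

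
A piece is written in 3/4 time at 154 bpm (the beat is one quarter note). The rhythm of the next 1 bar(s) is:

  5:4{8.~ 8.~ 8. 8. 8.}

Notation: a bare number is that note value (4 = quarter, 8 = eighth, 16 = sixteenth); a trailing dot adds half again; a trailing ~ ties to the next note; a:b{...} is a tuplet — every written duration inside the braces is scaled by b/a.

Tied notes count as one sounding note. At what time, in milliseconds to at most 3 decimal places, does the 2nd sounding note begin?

1. 0.0ms @ 0 + 701.299ms (9/5)
2. 701.299ms @ 9/5 + 233.766ms (3/5)
3. 935.065ms @ 12/5 + 233.766ms (3/5)

note 2 onset = 9/5b = 701.299ms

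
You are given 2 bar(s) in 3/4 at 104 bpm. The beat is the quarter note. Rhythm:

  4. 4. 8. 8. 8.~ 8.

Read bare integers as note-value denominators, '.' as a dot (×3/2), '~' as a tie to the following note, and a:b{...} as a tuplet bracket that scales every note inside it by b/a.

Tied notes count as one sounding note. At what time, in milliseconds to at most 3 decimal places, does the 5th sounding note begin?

note 5 onset = 9/2b = 2596.154ms

1. 0.0ms @ 0 + 865.385ms (3/2)
2. 865.385ms @ 3/2 + 865.385ms (3/2)
3. 1730.769ms @ 3 + 432.692ms (3/4)
4. 2163.462ms @ 15/4 + 432.692ms (3/4)
5. 2596.154ms @ 9/2 + 865.385ms (3/2)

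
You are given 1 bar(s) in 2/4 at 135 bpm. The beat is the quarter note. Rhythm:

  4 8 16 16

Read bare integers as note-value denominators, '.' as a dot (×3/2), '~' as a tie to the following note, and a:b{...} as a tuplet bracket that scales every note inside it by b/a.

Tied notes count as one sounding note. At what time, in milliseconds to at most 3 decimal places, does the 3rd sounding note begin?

note 3 onset = 3/2b = 666.667ms

1. 0.0ms @ 0 + 444.444ms (1)
2. 444.444ms @ 1 + 222.222ms (1/2)
3. 666.667ms @ 3/2 + 111.111ms (1/4)
4. 777.778ms @ 7/4 + 111.111ms (1/4)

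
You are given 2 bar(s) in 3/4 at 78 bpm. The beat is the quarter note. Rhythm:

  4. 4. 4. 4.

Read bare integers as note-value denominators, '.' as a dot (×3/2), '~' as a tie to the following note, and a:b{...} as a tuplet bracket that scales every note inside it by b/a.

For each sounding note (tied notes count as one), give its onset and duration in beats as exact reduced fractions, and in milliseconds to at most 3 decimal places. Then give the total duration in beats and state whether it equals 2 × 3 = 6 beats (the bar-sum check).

1) 0.0ms=0b +1153.846ms=3/2b
2) 1153.846ms=3/2b +1153.846ms=3/2b
3) 2307.692ms=3b +1153.846ms=3/2b
4) 3461.538ms=9/2b +1153.846ms=3/2b
Σ=6b of 6 (78bpm 3/4) — PASS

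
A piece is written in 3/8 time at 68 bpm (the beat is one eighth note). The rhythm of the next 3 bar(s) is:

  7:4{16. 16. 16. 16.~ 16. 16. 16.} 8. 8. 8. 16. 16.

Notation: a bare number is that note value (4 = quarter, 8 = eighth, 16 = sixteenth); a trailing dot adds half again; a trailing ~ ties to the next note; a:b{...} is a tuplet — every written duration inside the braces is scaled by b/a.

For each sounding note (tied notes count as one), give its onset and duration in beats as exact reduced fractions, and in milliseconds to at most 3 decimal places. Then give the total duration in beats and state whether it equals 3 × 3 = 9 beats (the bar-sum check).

1) 0.0ms=0b +378.151ms=3/7b
2) 378.151ms=3/7b +378.151ms=3/7b
3) 756.303ms=6/7b +378.151ms=3/7b
4) 1134.454ms=9/7b +756.303ms=6/7b
5) 1890.756ms=15/7b +378.151ms=3/7b
6) 2268.908ms=18/7b +378.151ms=3/7b
7) 2647.059ms=3b +1323.529ms=3/2b
8) 3970.588ms=9/2b +1323.529ms=3/2b
9) 5294.118ms=6b +1323.529ms=3/2b
10) 6617.647ms=15/2b +661.765ms=3/4b
11) 7279.412ms=33/4b +661.765ms=3/4b
Σ=9b of 9 (68bpm 3/8) — PASS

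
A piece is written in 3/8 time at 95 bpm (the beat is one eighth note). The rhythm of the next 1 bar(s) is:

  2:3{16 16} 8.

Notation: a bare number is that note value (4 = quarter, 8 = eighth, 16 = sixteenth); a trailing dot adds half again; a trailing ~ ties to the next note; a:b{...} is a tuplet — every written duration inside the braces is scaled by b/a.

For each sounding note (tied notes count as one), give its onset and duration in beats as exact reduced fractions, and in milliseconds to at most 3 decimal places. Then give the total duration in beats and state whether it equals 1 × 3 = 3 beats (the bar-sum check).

1) 0.0ms=0b +473.684ms=3/4b
2) 473.684ms=3/4b +473.684ms=3/4b
3) 947.368ms=3/2b +947.368ms=3/2b
Σ=3b of 3 (95bpm 3/8) — PASS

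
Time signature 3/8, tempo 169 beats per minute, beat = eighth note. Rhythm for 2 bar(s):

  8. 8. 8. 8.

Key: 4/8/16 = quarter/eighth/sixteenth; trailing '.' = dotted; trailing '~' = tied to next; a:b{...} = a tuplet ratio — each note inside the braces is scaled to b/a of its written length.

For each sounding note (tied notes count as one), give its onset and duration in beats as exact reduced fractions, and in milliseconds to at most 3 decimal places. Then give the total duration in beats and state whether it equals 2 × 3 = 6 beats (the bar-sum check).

1) 0.0ms=0b +532.544ms=3/2b
2) 532.544ms=3/2b +532.544ms=3/2b
3) 1065.089ms=3b +532.544ms=3/2b
4) 1597.633ms=9/2b +532.544ms=3/2b
Σ=6b of 6 (169bpm 3/8) — PASS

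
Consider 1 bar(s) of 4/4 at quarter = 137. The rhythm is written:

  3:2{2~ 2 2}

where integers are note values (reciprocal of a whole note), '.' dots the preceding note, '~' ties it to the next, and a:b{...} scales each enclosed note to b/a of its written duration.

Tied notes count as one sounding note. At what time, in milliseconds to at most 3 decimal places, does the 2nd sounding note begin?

1. 0.0ms @ 0 + 1167.883ms (8/3)
2. 1167.883ms @ 8/3 + 583.942ms (4/3)

note 2 onset = 8/3b = 1167.883ms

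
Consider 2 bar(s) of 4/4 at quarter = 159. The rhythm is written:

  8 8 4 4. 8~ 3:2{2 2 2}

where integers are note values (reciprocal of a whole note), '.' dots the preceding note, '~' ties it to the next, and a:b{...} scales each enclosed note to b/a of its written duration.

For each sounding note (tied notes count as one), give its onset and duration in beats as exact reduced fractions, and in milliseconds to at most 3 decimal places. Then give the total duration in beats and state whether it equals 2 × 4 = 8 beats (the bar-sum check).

1) 0.0ms=0b +188.679ms=1/2b
2) 188.679ms=1/2b +188.679ms=1/2b
3) 377.358ms=1b +377.358ms=1b
4) 754.717ms=2b +566.038ms=3/2b
5) 1320.755ms=7/2b +691.824ms=11/6b
6) 2012.579ms=16/3b +503.145ms=4/3b
7) 2515.723ms=20/3b +503.145ms=4/3b
Σ=8b of 8 (159bpm 4/4) — PASS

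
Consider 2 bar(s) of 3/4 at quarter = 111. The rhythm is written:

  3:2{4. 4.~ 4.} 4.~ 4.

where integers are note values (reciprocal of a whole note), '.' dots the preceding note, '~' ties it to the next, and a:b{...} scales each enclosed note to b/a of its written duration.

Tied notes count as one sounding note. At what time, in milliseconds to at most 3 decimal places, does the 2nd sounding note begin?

1. 0.0ms @ 0 + 540.541ms (1)
2. 540.541ms @ 1 + 1081.081ms (2)
3. 1621.622ms @ 3 + 1621.622ms (3)

note 2 onset = 1b = 540.541ms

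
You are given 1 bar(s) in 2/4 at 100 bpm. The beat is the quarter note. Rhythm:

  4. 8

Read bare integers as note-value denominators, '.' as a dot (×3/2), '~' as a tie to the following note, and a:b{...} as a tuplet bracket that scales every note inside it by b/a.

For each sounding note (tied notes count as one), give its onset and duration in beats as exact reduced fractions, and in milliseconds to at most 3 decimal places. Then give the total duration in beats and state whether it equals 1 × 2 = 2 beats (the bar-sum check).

1) 0.0ms=0b +900.0ms=3/2b
2) 900.0ms=3/2b +300.0ms=1/2b
Σ=2b of 2 (100bpm 2/4) — PASS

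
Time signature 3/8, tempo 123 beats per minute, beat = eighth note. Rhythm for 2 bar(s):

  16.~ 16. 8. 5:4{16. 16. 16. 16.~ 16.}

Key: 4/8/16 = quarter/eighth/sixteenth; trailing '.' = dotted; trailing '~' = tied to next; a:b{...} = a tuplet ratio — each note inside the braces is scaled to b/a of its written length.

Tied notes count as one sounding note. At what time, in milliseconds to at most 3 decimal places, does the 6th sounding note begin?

note 6 onset = 24/5b = 2341.463ms

1. 0.0ms @ 0 + 731.707ms (3/2)
2. 731.707ms @ 3/2 + 731.707ms (3/2)
3. 1463.415ms @ 3 + 292.683ms (3/5)
4. 1756.098ms @ 18/5 + 292.683ms (3/5)
5. 2048.78ms @ 21/5 + 292.683ms (3/5)
6. 2341.463ms @ 24/5 + 585.366ms (6/5)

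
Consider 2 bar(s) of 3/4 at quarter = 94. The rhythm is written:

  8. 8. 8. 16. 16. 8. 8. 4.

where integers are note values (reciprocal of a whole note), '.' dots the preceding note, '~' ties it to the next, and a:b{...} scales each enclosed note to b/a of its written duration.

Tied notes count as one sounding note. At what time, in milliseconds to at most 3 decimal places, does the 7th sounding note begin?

note 7 onset = 15/4b = 2393.617ms

1. 0.0ms @ 0 + 478.723ms (3/4)
2. 478.723ms @ 3/4 + 478.723ms (3/4)
3. 957.447ms @ 3/2 + 478.723ms (3/4)
4. 1436.17ms @ 9/4 + 239.362ms (3/8)
5. 1675.532ms @ 21/8 + 239.362ms (3/8)
6. 1914.894ms @ 3 + 478.723ms (3/4)
7. 2393.617ms @ 15/4 + 478.723ms (3/4)
8. 2872.34ms @ 9/2 + 957.447ms (3/2)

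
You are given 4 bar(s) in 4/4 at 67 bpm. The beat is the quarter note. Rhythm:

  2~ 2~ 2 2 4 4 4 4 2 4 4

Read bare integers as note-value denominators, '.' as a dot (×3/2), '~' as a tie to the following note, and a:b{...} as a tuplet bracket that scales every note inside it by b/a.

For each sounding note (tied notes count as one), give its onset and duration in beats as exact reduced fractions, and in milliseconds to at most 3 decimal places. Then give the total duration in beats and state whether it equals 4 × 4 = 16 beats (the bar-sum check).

1) 0.0ms=0b +5373.134ms=6b
2) 5373.134ms=6b +1791.045ms=2b
3) 7164.179ms=8b +895.522ms=1b
4) 8059.701ms=9b +895.522ms=1b
5) 8955.224ms=10b +895.522ms=1b
6) 9850.746ms=11b +895.522ms=1b
7) 10746.269ms=12b +1791.045ms=2b
8) 12537.313ms=14b +895.522ms=1b
9) 13432.836ms=15b +895.522ms=1b
Σ=16b of 16 (67bpm 4/4) — PASS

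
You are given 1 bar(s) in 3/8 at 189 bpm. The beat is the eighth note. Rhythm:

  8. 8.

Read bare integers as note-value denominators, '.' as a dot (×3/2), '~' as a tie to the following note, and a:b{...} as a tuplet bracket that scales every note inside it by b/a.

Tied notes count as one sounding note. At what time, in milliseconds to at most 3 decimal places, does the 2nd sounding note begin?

note 2 onset = 3/2b = 476.19ms

1. 0.0ms @ 0 + 476.19ms (3/2)
2. 476.19ms @ 3/2 + 476.19ms (3/2)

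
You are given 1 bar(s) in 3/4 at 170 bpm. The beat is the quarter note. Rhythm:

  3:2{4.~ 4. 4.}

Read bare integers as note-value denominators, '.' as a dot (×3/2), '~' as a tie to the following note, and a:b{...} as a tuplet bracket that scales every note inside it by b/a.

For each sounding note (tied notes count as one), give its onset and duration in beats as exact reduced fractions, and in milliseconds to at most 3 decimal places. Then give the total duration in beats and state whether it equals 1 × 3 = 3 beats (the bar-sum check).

1) 0.0ms=0b +705.882ms=2b
2) 705.882ms=2b +352.941ms=1b
Σ=3b of 3 (170bpm 3/4) — PASS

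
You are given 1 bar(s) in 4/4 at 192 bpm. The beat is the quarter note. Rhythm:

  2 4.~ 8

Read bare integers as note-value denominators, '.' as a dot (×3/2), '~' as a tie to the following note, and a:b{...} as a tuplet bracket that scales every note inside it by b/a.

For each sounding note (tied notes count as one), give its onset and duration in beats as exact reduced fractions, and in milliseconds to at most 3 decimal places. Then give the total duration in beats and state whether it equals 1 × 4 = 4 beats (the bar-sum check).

1) 0.0ms=0b +625.0ms=2b
2) 625.0ms=2b +625.0ms=2b
Σ=4b of 4 (192bpm 4/4) — PASS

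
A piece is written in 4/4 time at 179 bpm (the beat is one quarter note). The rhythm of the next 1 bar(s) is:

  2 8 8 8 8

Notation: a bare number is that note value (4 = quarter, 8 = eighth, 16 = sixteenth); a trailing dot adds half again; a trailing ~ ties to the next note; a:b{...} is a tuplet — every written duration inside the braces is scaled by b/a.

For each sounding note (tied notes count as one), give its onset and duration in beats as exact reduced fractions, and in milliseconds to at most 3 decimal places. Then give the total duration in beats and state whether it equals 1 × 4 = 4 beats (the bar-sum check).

1) 0.0ms=0b +670.391ms=2b
2) 670.391ms=2b +167.598ms=1/2b
3) 837.989ms=5/2b +167.598ms=1/2b
4) 1005.587ms=3b +167.598ms=1/2b
5) 1173.184ms=7/2b +167.598ms=1/2b
Σ=4b of 4 (179bpm 4/4) — PASS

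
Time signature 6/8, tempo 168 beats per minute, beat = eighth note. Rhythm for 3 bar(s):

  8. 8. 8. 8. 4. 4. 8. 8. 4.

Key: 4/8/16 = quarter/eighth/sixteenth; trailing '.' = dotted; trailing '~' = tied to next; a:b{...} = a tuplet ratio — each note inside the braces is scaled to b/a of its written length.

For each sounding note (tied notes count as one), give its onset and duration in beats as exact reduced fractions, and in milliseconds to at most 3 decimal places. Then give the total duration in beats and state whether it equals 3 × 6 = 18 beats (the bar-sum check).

1) 0.0ms=0b +535.714ms=3/2b
2) 535.714ms=3/2b +535.714ms=3/2b
3) 1071.429ms=3b +535.714ms=3/2b
4) 1607.143ms=9/2b +535.714ms=3/2b
5) 2142.857ms=6b +1071.429ms=3b
6) 3214.286ms=9b +1071.429ms=3b
7) 4285.714ms=12b +535.714ms=3/2b
8) 4821.429ms=27/2b +535.714ms=3/2b
9) 5357.143ms=15b +1071.429ms=3b
Σ=18b of 18 (168bpm 6/8) — PASS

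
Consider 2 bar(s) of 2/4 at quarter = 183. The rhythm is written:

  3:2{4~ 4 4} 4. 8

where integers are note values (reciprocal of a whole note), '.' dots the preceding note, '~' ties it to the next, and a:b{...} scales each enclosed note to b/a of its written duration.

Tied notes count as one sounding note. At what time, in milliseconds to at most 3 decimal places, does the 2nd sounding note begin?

1. 0.0ms @ 0 + 437.158ms (4/3)
2. 437.158ms @ 4/3 + 218.579ms (2/3)
3. 655.738ms @ 2 + 491.803ms (3/2)
4. 1147.541ms @ 7/2 + 163.934ms (1/2)

note 2 onset = 4/3b = 437.158ms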